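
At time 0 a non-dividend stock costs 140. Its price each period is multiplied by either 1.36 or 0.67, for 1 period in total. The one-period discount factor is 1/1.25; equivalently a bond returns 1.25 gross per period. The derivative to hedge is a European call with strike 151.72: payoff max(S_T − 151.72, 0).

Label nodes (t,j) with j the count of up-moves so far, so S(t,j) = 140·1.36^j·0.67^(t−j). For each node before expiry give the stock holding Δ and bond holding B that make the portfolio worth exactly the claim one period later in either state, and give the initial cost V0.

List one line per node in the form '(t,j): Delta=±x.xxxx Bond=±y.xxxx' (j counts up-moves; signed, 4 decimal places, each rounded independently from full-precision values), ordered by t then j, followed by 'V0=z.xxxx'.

(0,0): Delta=0.4004 Bond=-30.0471
V0=26.0109

Risk-neutral probability p* = (R−d)/(u−d) = (1.25−0.67)/(1.36−0.67) = 0.8406.
At expiry t=1: V(1,0)=0.0000, V(1,1)=38.6800
Node (0,0) S=140.0000: V=(p*·38.6800+(1−p*)·0.0000)/1.25=26.0109; Δ=(38.6800−0.0000)/(190.4000−93.8000)=0.4004; B=V−Δ·S=-30.0471
Check: Δ(0,0)·S0 + B(0,0) = 26.0109 = V0.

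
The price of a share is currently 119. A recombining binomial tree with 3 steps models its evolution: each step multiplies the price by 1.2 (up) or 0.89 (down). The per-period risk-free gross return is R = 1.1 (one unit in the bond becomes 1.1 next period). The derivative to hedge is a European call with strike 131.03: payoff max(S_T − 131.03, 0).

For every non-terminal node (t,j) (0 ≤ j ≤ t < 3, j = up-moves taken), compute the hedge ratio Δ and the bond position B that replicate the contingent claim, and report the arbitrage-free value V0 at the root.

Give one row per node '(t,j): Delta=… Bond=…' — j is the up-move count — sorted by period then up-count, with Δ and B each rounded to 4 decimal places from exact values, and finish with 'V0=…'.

(0,0): Delta=0.7564 Bond=-65.4257
(1,0): Delta=0.4029 Bond=-34.5257
(1,1): Delta=0.8813 Bond=-89.7981
(2,0): Delta=0.0000 Bond=0.0000
(2,1): Delta=0.5452 Bond=-56.0632
(2,2): Delta=1.0000 Bond=-119.1182
V0=24.5909

Risk-neutral probability p* = (R−d)/(u−d) = (1.1−0.89)/(1.2−0.89) = 0.6774.
Terminal values V(3,·): V(3,0)=0.0000, V(3,1)=0.0000, V(3,2)=21.4804, V(3,3)=74.6020
Node (2,0) S=94.2599: V=(p*·0.0000+(1−p*)·0.0000)/1.1=0.0000; Δ=(0.0000−0.0000)/(113.1119−83.8913)=0.0000; B=V−Δ·S=0.0000
Node (2,1) S=127.0920: V=(p*·21.4804+(1−p*)·0.0000)/1.1=13.2284; Δ=(21.4804−0.0000)/(152.5104−113.1119)=0.5452; B=V−Δ·S=-56.0632
Node (2,2) S=171.3600: V=(p*·74.6020+(1−p*)·21.4804)/1.1=52.2418; Δ=(74.6020−21.4804)/(205.6320−152.5104)=1.0000; B=V−Δ·S=-119.1182
Node (1,0) S=105.9100: V=(p*·13.2284+(1−p*)·0.0000)/1.1=8.1465; Δ=(13.2284−0.0000)/(127.0920−94.2599)=0.4029; B=V−Δ·S=-34.5257
Node (1,1) S=142.8000: V=(p*·52.2418+(1−p*)·13.2284)/1.1=36.0517; Δ=(52.2418−13.2284)/(171.3600−127.0920)=0.8813; B=V−Δ·S=-89.7981
Node (0,0) S=119.0000: V=(p*·36.0517+(1−p*)·8.1465)/1.1=24.5909; Δ=(36.0517−8.1465)/(142.8000−105.9100)=0.7564; B=V−Δ·S=-65.4257
The time-0 hedge costs 24.5909, which is the no-arbitrage price.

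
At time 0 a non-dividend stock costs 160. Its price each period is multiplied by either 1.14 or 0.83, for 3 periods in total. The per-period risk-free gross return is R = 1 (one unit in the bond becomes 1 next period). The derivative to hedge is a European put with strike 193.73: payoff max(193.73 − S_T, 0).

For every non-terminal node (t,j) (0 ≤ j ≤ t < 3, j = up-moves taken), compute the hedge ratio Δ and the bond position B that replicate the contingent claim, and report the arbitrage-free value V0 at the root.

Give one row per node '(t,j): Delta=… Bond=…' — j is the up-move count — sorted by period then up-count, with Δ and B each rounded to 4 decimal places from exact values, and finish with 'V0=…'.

No-arbitrage ⇒ martingale measure with p* = (R−d)/(u−d) = 0.5484.
Terminal values V(3,·): V(3,0)=102.2441, V(3,1)=68.0746, V(3,2)=21.1431, V(3,3)=0.0000
Node (2,0) S=110.2240: V=(p*·68.0746+(1−p*)·102.2441)/1=83.5060; Δ=(68.0746−102.2441)/(125.6554−91.4859)=-1.0000; B=V−Δ·S=193.7300
Node (2,1) S=151.3920: V=(p*·21.1431+(1−p*)·68.0746)/1=42.3380; Δ=(21.1431−68.0746)/(172.5869−125.6554)=-1.0000; B=V−Δ·S=193.7300
Node (2,2) S=207.9360: V=(p*·0.0000+(1−p*)·21.1431)/1=9.5485; Δ=(0.0000−21.1431)/(237.0470−172.5869)=-0.3280; B=V−Δ·S=77.7521
Node (1,0) S=132.8000: V=(p*·42.3380+(1−p*)·83.5060)/1=60.9300; Δ=(42.3380−83.5060)/(151.3920−110.2240)=-1.0000; B=V−Δ·S=193.7300
Node (1,1) S=182.4000: V=(p*·9.5485+(1−p*)·42.3380)/1=24.3567; Δ=(9.5485−42.3380)/(207.9360−151.3920)=-0.5799; B=V−Δ·S=130.1292
Node (0,0) S=160.0000: V=(p*·24.3567+(1−p*)·60.9300)/1=40.8737; Δ=(24.3567−60.9300)/(182.4000−132.8000)=-0.7374; B=V−Δ·S=158.8522
The time-0 hedge costs 40.8737, which is the no-arbitrage price.

(0,0): Delta=-0.7374 Bond=158.8522
(1,0): Delta=-1.0000 Bond=193.7300
(1,1): Delta=-0.5799 Bond=130.1292
(2,0): Delta=-1.0000 Bond=193.7300
(2,1): Delta=-1.0000 Bond=193.7300
(2,2): Delta=-0.3280 Bond=77.7521
V0=40.8737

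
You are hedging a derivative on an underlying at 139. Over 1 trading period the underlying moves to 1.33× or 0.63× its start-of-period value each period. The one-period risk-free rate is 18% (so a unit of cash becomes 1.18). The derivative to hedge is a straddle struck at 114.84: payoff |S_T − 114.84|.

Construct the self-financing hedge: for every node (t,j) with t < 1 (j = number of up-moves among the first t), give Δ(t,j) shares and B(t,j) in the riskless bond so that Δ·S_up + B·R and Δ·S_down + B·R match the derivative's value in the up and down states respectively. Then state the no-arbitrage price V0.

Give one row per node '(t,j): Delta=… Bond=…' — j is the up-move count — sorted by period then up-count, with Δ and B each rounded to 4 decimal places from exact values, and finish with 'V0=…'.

(0,0): Delta=0.4395 Bond=-9.5034
V0=51.5823

The replicating-portfolio and risk-neutral prices coincide; use p* = (1.18−0.63)/(1.33−0.63) = 0.7857 for the latter.
At expiry t=1: V(1,0)=27.2700, V(1,1)=70.0300
(0,0): S=139.0000. Δ = (V_up−V_dn)/(S_up−S_dn) = (70.0300−27.2700)/(184.8700−87.5700) = 0.4395. V = [p*·70.0300 + (1−p*)·27.2700]/1.18 = 51.5823. B = V − Δ·S = -9.5034.
Each (Δ,B) replicates both successor values, so the strategy is self-financing and V0 is arbitrage-free.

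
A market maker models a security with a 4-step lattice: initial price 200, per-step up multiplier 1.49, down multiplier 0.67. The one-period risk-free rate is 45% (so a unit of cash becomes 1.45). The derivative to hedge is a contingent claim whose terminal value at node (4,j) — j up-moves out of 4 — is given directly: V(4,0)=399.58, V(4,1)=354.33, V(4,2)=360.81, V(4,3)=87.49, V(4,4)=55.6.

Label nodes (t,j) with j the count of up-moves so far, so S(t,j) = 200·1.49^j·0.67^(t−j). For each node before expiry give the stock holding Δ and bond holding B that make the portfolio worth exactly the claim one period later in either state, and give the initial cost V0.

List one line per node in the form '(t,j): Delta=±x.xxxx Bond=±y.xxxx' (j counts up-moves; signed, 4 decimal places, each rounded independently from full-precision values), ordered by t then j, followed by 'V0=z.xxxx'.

(0,0): Delta=-0.1272 Bond=40.1525
(1,0): Delta=-1.0683 Bond=184.3335
(1,1): Delta=-0.1055 Bond=51.7539
(2,0): Delta=0.0371 Bond=168.0402
(2,1): Delta=-1.0938 Bond=272.3730
(2,2): Delta=-0.0827 Bond=64.9236
(3,0): Delta=-0.9174 Bond=301.0707
(3,1): Delta=0.0591 Bond=240.7140
(3,2): Delta=-1.1204 Bond=402.8500
(3,3): Delta=-0.0588 Bond=78.3079
V0=14.7115

Risk-neutral probability p* = (R−d)/(u−d) = (1.45−0.67)/(1.49−0.67) = 0.9512.
Terminal payoffs: V(4,0)=399.5800, V(4,1)=354.3300, V(4,2)=360.8100, V(4,3)=87.4900, V(4,4)=55.6000
  t=3,j=0: stock 60.1526 → up 89.6274 (V=354.3300), down 40.3022 (V=399.5800). Price 245.8878; hedge Δ=-0.9174, bond B=301.0707.
  t=3,j=1: stock 133.7722 → up 199.3206 (V=360.8100), down 89.6274 (V=354.3300). Price 248.6165; hedge Δ=0.0591, bond B=240.7140.
  t=3,j=2: stock 297.4934 → up 443.2652 (V=87.4900), down 199.3206 (V=360.8100). Price 69.5329; hedge Δ=-1.1204, bond B=402.8500.
  t=3,j=3: stock 661.5898 → up 985.7688 (V=55.6000), down 443.2652 (V=87.4900). Price 39.4177; hedge Δ=-0.0588, bond B=78.3079.
  t=2,j=0: stock 89.7800 → up 133.7722 (V=248.6165), down 60.1526 (V=245.8878). Price 171.3678; hedge Δ=0.0371, bond B=168.0402.
  t=2,j=1: stock 199.6600 → up 297.4934 (V=69.5329), down 133.7722 (V=248.6165). Price 53.9784; hedge Δ=-1.0938, bond B=272.3730.
  t=2,j=2: stock 444.0200 → up 661.5898 (V=39.4177), down 297.4934 (V=69.5329). Price 28.1977; hedge Δ=-0.0827, bond B=64.9236.
  t=1,j=0: stock 134.0000 → up 199.6600 (V=53.9784), down 89.7800 (V=171.3678). Price 41.1757; hedge Δ=-1.0683, bond B=184.3335.
  t=1,j=1: stock 298.0000 → up 444.0200 (V=28.1977), down 199.6600 (V=53.9784). Price 20.3140; hedge Δ=-0.1055, bond B=51.7539.
  t=0,j=0: stock 200.0000 → up 298.0000 (V=20.3140), down 134.0000 (V=41.1757). Price 14.7115; hedge Δ=-0.1272, bond B=40.1525.
Check: Δ(0,0)·S0 + B(0,0) = 14.7115 = V0.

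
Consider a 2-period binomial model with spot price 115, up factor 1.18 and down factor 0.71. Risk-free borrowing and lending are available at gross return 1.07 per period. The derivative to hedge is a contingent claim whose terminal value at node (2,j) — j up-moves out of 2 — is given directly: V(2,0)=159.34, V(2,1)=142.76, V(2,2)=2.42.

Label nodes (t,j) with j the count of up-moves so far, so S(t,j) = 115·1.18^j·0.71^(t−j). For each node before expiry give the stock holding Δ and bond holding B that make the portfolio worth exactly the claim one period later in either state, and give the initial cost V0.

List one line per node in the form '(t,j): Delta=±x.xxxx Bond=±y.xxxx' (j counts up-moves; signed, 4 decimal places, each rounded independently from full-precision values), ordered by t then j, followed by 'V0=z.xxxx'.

(0,0): Delta=-1.9258 Bond=275.0350
(1,0): Delta=-0.4320 Bond=172.3237
(1,1): Delta=-2.2004 Bond=331.5542
V0=53.5697

Since d<R<u, set p* = (R−d)/(u−d) = 0.7660; price each node as the discounted p*-expectation of its children.
Terminal values V(2,·): V(2,0)=159.3400, V(2,1)=142.7600, V(2,2)=2.4200
  t=1,j=0: stock 81.6500 → up 96.3470 (V=142.7600), down 57.9715 (V=159.3400). Price 137.0471; hedge Δ=-0.4320, bond B=172.3237.
  t=1,j=1: stock 135.7000 → up 160.1260 (V=2.4200), down 96.3470 (V=142.7600). Price 32.9584; hedge Δ=-2.2004, bond B=331.5542.
  t=0,j=0: stock 115.0000 → up 135.7000 (V=32.9584), down 81.6500 (V=137.0471). Price 53.5697; hedge Δ=-1.9258, bond B=275.0350.
Root portfolio cost Δ·115+B reproduces V0=53.5697.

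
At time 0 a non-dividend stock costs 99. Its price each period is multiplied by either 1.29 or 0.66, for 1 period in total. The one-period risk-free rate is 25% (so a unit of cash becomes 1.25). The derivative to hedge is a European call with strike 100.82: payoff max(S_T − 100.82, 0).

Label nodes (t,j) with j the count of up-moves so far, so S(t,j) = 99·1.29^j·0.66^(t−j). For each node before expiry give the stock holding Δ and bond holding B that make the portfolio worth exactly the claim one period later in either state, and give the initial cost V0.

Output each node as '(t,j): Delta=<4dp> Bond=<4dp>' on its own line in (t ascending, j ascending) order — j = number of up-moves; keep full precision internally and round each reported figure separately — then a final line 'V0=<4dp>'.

Risk-neutral probability p* = (R−d)/(u−d) = (1.25−0.66)/(1.29−0.66) = 0.9365.
Payoff layer (t=1): V(1,0)=0.0000, V(1,1)=26.8900
(0,0): S=99.0000. Δ = (V_up−V_dn)/(S_up−S_dn) = (26.8900−0.0000)/(127.7100−65.3400) = 0.4311. V = [p*·26.8900 + (1−p*)·0.0000]/1.25 = 20.1462. B = V − Δ·S = -22.5364.
Self-financing check: at every node Δ·S+B equals the discounted successor values.

(0,0): Delta=0.4311 Bond=-22.5364
V0=20.1462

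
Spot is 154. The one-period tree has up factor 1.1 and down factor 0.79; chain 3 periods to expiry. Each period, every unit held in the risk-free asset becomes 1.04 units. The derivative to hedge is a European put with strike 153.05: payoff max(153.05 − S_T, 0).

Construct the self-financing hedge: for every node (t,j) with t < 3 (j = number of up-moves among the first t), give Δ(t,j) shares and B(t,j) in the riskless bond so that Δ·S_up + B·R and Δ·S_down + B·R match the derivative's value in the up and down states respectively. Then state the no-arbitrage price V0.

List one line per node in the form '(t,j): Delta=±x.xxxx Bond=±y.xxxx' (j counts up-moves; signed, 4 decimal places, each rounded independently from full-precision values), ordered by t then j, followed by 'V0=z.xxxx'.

(0,0): Delta=-0.3460 Bond=59.5558
(1,0): Delta=-1.0000 Bond=141.5033
(1,1): Delta=-0.2333 Bond=42.8424
(2,0): Delta=-1.0000 Bond=147.1635
(2,1): Delta=-1.0000 Bond=147.1635
(2,2): Delta=-0.1011 Bond=19.9303
V0=6.2714

The replicating-portfolio and risk-neutral prices coincide; use p* = (1.04−0.79)/(1.1−0.79) = 0.8065 for the latter.
At expiry t=3: V(3,0)=77.1220, V(3,1)=47.3275, V(3,2)=5.8414, V(3,3)=0.0000
(2,0): S=96.1114. Δ = (V_up−V_dn)/(S_up−S_dn) = (47.3275−77.1220)/(105.7225−75.9280) = -1.0000. V = [p*·47.3275 + (1−p*)·77.1220]/1.04 = 51.0521. B = V − Δ·S = 147.1635.
(2,1): S=133.8260. Δ = (V_up−V_dn)/(S_up−S_dn) = (5.8414−47.3275)/(147.2086−105.7225) = -1.0000. V = [p*·5.8414 + (1−p*)·47.3275]/1.04 = 13.3375. B = V − Δ·S = 147.1635.
(2,2): S=186.3400. Δ = (V_up−V_dn)/(S_up−S_dn) = (0.0000−5.8414)/(204.9740−147.2086) = -0.1011. V = [p*·0.0000 + (1−p*)·5.8414]/1.04 = 1.0871. B = V − Δ·S = 19.9303.
(1,0): S=121.6600. Δ = (V_up−V_dn)/(S_up−S_dn) = (13.3375−51.0521)/(133.8260−96.1114) = -1.0000. V = [p*·13.3375 + (1−p*)·51.0521]/1.04 = 19.8433. B = V − Δ·S = 141.5033.
(1,1): S=169.4000. Δ = (V_up−V_dn)/(S_up−S_dn) = (1.0871−13.3375)/(186.3400−133.8260) = -0.2333. V = [p*·1.0871 + (1−p*)·13.3375]/1.04 = 3.3251. B = V − Δ·S = 42.8424.
(0,0): S=154.0000. Δ = (V_up−V_dn)/(S_up−S_dn) = (3.3251−19.8433)/(169.4000−121.6600) = -0.3460. V = [p*·3.3251 + (1−p*)·19.8433]/1.04 = 6.2714. B = V − Δ·S = 59.5558.
Check: Δ(0,0)·S0 + B(0,0) = 6.2714 = V0.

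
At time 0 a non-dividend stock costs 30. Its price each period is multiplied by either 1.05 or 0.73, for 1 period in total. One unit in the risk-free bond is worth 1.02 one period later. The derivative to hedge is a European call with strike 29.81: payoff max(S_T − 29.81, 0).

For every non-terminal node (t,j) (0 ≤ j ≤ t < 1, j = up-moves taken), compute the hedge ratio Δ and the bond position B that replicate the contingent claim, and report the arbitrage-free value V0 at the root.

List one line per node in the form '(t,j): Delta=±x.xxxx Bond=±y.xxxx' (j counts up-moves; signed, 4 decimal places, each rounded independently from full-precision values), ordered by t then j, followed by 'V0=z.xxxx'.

(0,0): Delta=0.1760 Bond=-3.7797
V0=1.5015

Risk-neutral probability p* = (R−d)/(u−d) = (1.02−0.73)/(1.05−0.73) = 0.9062.
Terminal values V(1,·): V(1,0)=0.0000, V(1,1)=1.6900
Node (0,0) S=30.0000: V=(p*·1.6900+(1−p*)·0.0000)/1.02=1.5015; Δ=(1.6900−0.0000)/(31.5000−21.9000)=0.1760; B=V−Δ·S=-3.7797
Self-financing check: at every node Δ·S+B equals the discounted successor values.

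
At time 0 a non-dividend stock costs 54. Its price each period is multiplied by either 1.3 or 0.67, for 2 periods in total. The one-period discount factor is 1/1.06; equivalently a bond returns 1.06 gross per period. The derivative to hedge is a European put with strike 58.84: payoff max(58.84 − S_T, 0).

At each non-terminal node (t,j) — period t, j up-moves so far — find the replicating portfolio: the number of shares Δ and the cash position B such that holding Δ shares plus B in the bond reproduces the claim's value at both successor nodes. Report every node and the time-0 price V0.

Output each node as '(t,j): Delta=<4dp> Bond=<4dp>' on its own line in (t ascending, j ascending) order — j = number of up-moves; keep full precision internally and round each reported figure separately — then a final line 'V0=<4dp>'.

(0,0): Delta=-0.4435 Bond=33.3715
(1,0): Delta=-1.0000 Bond=55.5094
(1,1): Delta=-0.2669 Bond=22.9826
V0=9.4247

The replicating-portfolio and risk-neutral prices coincide; use p* = (1.06−0.67)/(1.3−0.67) = 0.6190 for the latter.
At expiry t=2: V(2,0)=34.5994, V(2,1)=11.8060, V(2,2)=0.0000
(1,0): S=36.1800. Δ = (V_up−V_dn)/(S_up−S_dn) = (11.8060−34.5994)/(47.0340−24.2406) = -1.0000. V = [p*·11.8060 + (1−p*)·34.5994]/1.06 = 19.3294. B = V − Δ·S = 55.5094.
(1,1): S=70.2000. Δ = (V_up−V_dn)/(S_up−S_dn) = (0.0000−11.8060)/(91.2600−47.0340) = -0.2669. V = [p*·0.0000 + (1−p*)·11.8060]/1.06 = 4.2429. B = V − Δ·S = 22.9826.
(0,0): S=54.0000. Δ = (V_up−V_dn)/(S_up−S_dn) = (4.2429−19.3294)/(70.2000−36.1800) = -0.4435. V = [p*·4.2429 + (1−p*)·19.3294]/1.06 = 9.4247. B = V − Δ·S = 33.3715.
Each (Δ,B) replicates both successor values, so the strategy is self-financing and V0 is arbitrage-free.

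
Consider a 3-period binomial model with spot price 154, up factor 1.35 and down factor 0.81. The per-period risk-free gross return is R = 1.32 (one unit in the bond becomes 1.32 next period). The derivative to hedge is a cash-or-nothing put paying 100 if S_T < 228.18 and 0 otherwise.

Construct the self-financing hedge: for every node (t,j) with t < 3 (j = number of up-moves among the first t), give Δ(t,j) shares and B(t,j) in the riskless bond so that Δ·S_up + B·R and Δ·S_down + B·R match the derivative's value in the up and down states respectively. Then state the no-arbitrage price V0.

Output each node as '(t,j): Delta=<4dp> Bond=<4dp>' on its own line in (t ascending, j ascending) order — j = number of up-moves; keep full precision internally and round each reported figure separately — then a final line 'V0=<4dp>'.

(0,0): Delta=-0.6156 Bond=101.6520
(1,0): Delta=0.0000 Bond=57.3921
(1,1): Delta=-0.6373 Bond=138.6976
(2,0): Delta=0.0000 Bond=75.7576
(2,1): Delta=0.0000 Bond=75.7576
(2,2): Delta=-0.6598 Bond=189.3939
V0=6.8514

Risk-neutral probability p* = (R−d)/(u−d) = (1.32−0.81)/(1.35−0.81) = 0.9444.
Payoff layer (t=3): V(3,0)=100.0000, V(3,1)=100.0000, V(3,2)=100.0000, V(3,3)=0.0000
Node (2,0) S=101.0394: V=(p*·100.0000+(1−p*)·100.0000)/1.32=75.7576; Δ=(100.0000−100.0000)/(136.4032−81.8419)=0.0000; B=V−Δ·S=75.7576
Node (2,1) S=168.3990: V=(p*·100.0000+(1−p*)·100.0000)/1.32=75.7576; Δ=(100.0000−100.0000)/(227.3387−136.4032)=0.0000; B=V−Δ·S=75.7576
Node (2,2) S=280.6650: V=(p*·0.0000+(1−p*)·100.0000)/1.32=4.2088; Δ=(0.0000−100.0000)/(378.8978−227.3387)=-0.6598; B=V−Δ·S=189.3939
Node (1,0) S=124.7400: V=(p*·75.7576+(1−p*)·75.7576)/1.32=57.3921; Δ=(75.7576−75.7576)/(168.3990−101.0394)=0.0000; B=V−Δ·S=57.3921
Node (1,1) S=207.9000: V=(p*·4.2088+(1−p*)·75.7576)/1.32=6.1998; Δ=(4.2088−75.7576)/(280.6650−168.3990)=-0.6373; B=V−Δ·S=138.6976
Node (0,0) S=154.0000: V=(p*·6.1998+(1−p*)·57.3921)/1.32=6.8514; Δ=(6.1998−57.3921)/(207.9000−124.7400)=-0.6156; B=V−Δ·S=101.6520
The time-0 hedge costs 6.8514, which is the no-arbitrage price.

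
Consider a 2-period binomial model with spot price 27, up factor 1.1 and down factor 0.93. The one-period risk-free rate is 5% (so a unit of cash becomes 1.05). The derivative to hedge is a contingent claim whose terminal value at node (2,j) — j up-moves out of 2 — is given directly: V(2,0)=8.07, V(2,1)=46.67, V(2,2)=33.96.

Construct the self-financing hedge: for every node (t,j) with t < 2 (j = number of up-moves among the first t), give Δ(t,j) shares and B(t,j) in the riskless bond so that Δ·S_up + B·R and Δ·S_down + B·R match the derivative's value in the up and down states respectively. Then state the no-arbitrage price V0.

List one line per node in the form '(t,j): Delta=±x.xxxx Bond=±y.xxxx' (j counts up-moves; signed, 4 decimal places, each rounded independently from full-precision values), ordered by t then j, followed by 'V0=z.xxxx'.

(0,0): Delta=0.4941 Bond=20.2183
(1,0): Delta=9.0426 Bond=-193.4235
(1,1): Delta=-2.5173 Bond=110.6678
V0=33.5582

Risk-neutral probability p* = (R−d)/(u−d) = (1.05−0.93)/(1.1−0.93) = 0.7059.
Payoff layer (t=2): V(2,0)=8.0700, V(2,1)=46.6700, V(2,2)=33.9600
  t=1,j=0: stock 25.1100 → up 27.6210 (V=46.6700), down 23.3523 (V=8.0700). Price 33.6353; hedge Δ=9.0426, bond B=-193.4235.
  t=1,j=1: stock 29.7000 → up 32.6700 (V=33.9600), down 27.6210 (V=46.6700). Price 35.9031; hedge Δ=-2.5173, bond B=110.6678.
  t=0,j=0: stock 27.0000 → up 29.7000 (V=35.9031), down 25.1100 (V=33.6353). Price 33.5582; hedge Δ=0.4941, bond B=20.2183.
Check: Δ(0,0)·S0 + B(0,0) = 33.5582 = V0.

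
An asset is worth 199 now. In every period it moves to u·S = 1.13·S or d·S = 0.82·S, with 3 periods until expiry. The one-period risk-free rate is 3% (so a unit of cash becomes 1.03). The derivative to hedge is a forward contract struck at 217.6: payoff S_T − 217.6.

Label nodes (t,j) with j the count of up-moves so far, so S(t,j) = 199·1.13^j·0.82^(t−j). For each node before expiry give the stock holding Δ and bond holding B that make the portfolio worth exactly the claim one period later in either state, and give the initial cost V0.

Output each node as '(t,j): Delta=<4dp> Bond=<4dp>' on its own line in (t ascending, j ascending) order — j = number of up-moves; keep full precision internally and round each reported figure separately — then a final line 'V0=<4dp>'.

(0,0): Delta=1.0000 Bond=-199.1348
(1,0): Delta=1.0000 Bond=-205.1089
(1,1): Delta=1.0000 Bond=-205.1089
(2,0): Delta=1.0000 Bond=-211.2621
(2,1): Delta=1.0000 Bond=-211.2621
(2,2): Delta=1.0000 Bond=-211.2621
V0=-0.1348

Under the risk-neutral measure, an up-move has probability p* = (R−d)/(u−d) = 0.6774 and values discount at R = 1.03.
At expiry t=3: V(3,0)=-107.8778, V(3,1)=-66.3974, V(3,2)=-9.2355, V(3,3)=69.5365
(2,0): S=133.8076. Δ = (V_up−V_dn)/(S_up−S_dn) = (-66.3974−-107.8778)/(151.2026−109.7222) = 1.0000. V = [p*·-66.3974 + (1−p*)·-107.8778]/1.03 = -77.4545. B = V − Δ·S = -211.2621.
(2,1): S=184.3934. Δ = (V_up−V_dn)/(S_up−S_dn) = (-9.2355−-66.3974)/(208.3645−151.2026) = 1.0000. V = [p*·-9.2355 + (1−p*)·-66.3974]/1.03 = -26.8687. B = V − Δ·S = -211.2621.
(2,2): S=254.1031. Δ = (V_up−V_dn)/(S_up−S_dn) = (69.5365−-9.2355)/(287.1365−208.3645) = 1.0000. V = [p*·69.5365 + (1−p*)·-9.2355]/1.03 = 42.8410. B = V − Δ·S = -211.2621.
(1,0): S=163.1800. Δ = (V_up−V_dn)/(S_up−S_dn) = (-26.8687−-77.4545)/(184.3934−133.8076) = 1.0000. V = [p*·-26.8687 + (1−p*)·-77.4545]/1.03 = -41.9289. B = V − Δ·S = -205.1089.
(1,1): S=224.8700. Δ = (V_up−V_dn)/(S_up−S_dn) = (42.8410−-26.8687)/(254.1031−184.3934) = 1.0000. V = [p*·42.8410 + (1−p*)·-26.8687]/1.03 = 19.7611. B = V − Δ·S = -205.1089.
(0,0): S=199.0000. Δ = (V_up−V_dn)/(S_up−S_dn) = (19.7611−-41.9289)/(224.8700−163.1800) = 1.0000. V = [p*·19.7611 + (1−p*)·-41.9289]/1.03 = -0.1348. B = V − Δ·S = -199.1348.
Each (Δ,B) replicates both successor values, so the strategy is self-financing and V0 is arbitrage-free.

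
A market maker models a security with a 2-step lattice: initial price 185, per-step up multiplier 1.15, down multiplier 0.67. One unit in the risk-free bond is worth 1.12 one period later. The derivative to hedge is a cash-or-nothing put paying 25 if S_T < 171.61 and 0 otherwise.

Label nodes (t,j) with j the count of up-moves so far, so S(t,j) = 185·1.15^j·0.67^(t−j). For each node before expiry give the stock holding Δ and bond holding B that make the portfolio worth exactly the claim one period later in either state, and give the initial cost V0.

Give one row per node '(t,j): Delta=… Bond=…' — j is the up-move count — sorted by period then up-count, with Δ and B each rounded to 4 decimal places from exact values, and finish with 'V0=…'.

The replicating-portfolio and risk-neutral prices coincide; use p* = (1.12−0.67)/(1.15−0.67) = 0.9375 for the latter.
Payoff layer (t=2): V(2,0)=25.0000, V(2,1)=25.0000, V(2,2)=0.0000
(1,0): S=123.9500. Δ = (V_up−V_dn)/(S_up−S_dn) = (25.0000−25.0000)/(142.5425−83.0465) = 0.0000. V = [p*·25.0000 + (1−p*)·25.0000]/1.12 = 22.3214. B = V − Δ·S = 22.3214.
(1,1): S=212.7500. Δ = (V_up−V_dn)/(S_up−S_dn) = (0.0000−25.0000)/(244.6625−142.5425) = -0.2448. V = [p*·0.0000 + (1−p*)·25.0000]/1.12 = 1.3951. B = V − Δ·S = 53.4784.
(0,0): S=185.0000. Δ = (V_up−V_dn)/(S_up−S_dn) = (1.3951−22.3214)/(212.7500−123.9500) = -0.2357. V = [p*·1.3951 + (1−p*)·22.3214]/1.12 = 2.4134. B = V − Δ·S = 46.0099.
Root portfolio cost Δ·185+B reproduces V0=2.4134.

(0,0): Delta=-0.2357 Bond=46.0099
(1,0): Delta=0.0000 Bond=22.3214
(1,1): Delta=-0.2448 Bond=53.4784
V0=2.4134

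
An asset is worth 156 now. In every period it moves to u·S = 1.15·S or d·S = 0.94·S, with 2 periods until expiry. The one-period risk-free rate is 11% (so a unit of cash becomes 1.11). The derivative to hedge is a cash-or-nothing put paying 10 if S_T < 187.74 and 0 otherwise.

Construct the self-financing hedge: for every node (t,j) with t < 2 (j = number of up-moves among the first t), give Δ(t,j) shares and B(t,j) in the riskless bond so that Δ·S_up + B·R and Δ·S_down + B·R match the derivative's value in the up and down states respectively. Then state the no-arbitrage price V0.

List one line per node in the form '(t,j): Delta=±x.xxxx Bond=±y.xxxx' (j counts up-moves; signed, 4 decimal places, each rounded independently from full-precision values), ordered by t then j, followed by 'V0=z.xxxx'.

No-arbitrage ⇒ martingale measure with p* = (R−d)/(u−d) = 0.8095.
Terminal values V(2,·): V(2,0)=10.0000, V(2,1)=10.0000, V(2,2)=0.0000
(1,0): S=146.6400. Δ = (V_up−V_dn)/(S_up−S_dn) = (10.0000−10.0000)/(168.6360−137.8416) = 0.0000. V = [p*·10.0000 + (1−p*)·10.0000]/1.11 = 9.0090. B = V − Δ·S = 9.0090.
(1,1): S=179.4000. Δ = (V_up−V_dn)/(S_up−S_dn) = (0.0000−10.0000)/(206.3100−168.6360) = -0.2654. V = [p*·0.0000 + (1−p*)·10.0000]/1.11 = 1.7160. B = V − Δ·S = 49.3350.
(0,0): S=156.0000. Δ = (V_up−V_dn)/(S_up−S_dn) = (1.7160−9.0090)/(179.4000−146.6400) = -0.2226. V = [p*·1.7160 + (1−p*)·9.0090]/1.11 = 2.7974. B = V − Δ·S = 37.5260.
Check: Δ(0,0)·S0 + B(0,0) = 2.7974 = V0.

(0,0): Delta=-0.2226 Bond=37.5260
(1,0): Delta=0.0000 Bond=9.0090
(1,1): Delta=-0.2654 Bond=49.3350
V0=2.7974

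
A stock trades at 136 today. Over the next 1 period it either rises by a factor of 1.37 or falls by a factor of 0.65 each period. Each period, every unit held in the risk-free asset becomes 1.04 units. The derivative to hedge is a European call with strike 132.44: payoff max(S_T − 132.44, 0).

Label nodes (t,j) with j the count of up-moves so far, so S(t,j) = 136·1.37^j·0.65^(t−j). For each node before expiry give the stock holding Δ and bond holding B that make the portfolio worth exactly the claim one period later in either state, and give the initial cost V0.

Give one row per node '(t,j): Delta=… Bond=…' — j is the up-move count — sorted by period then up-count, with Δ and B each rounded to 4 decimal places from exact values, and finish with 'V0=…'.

The replicating-portfolio and risk-neutral prices coincide; use p* = (1.04−0.65)/(1.37−0.65) = 0.5417 for the latter.
Terminal values V(1,·): V(1,0)=0.0000, V(1,1)=53.8800
Node (0,0) S=136.0000: V=(p*·53.8800+(1−p*)·0.0000)/1.04=28.0625; Δ=(53.8800−0.0000)/(186.3200−88.4000)=0.5502; B=V−Δ·S=-46.7708
Root portfolio cost Δ·136+B reproduces V0=28.0625.

(0,0): Delta=0.5502 Bond=-46.7708
V0=28.0625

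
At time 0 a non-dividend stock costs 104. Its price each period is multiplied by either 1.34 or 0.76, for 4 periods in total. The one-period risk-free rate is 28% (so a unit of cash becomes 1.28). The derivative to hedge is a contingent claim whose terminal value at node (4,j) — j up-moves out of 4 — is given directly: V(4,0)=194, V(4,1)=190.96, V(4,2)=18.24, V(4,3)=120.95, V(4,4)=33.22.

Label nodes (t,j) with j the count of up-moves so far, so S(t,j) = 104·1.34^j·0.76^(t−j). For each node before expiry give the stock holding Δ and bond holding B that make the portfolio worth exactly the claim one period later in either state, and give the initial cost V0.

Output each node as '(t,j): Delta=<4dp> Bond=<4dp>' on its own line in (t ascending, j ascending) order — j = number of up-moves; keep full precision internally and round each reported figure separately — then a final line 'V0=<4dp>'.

Since d<R<u, set p* = (R−d)/(u−d) = 0.8966; price each node as the discounted p*-expectation of its children.
Payoff layer (t=4): V(4,0)=194.0000, V(4,1)=190.9600, V(4,2)=18.2400, V(4,3)=120.9500, V(4,4)=33.2200
Node (3,0) S=45.6535: V=(p*·190.9600+(1−p*)·194.0000)/1.28=149.4332; Δ=(190.9600−194.0000)/(61.1757−34.6967)=-0.1148; B=V−Δ·S=154.6746
Node (3,1) S=80.4943: V=(p*·18.2400+(1−p*)·190.9600)/1.28=28.2091; Δ=(18.2400−190.9600)/(107.8624−61.1757)=-3.6996; B=V−Δ·S=326.0022
Node (3,2) S=141.9242: V=(p*·120.9500+(1−p*)·18.2400)/1.28=86.1913; Δ=(120.9500−18.2400)/(190.1785−107.8624)=1.2478; B=V−Δ·S=-90.8949
Node (3,3) S=250.2348: V=(p*·33.2200+(1−p*)·120.9500)/1.28=33.0434; Δ=(33.2200−120.9500)/(335.3147−190.1785)=-0.6045; B=V−Δ·S=184.3020
Node (2,0) S=60.0704: V=(p*·28.2091+(1−p*)·149.4332)/1.28=31.8355; Δ=(28.2091−149.4332)/(80.4943−45.6535)=-3.4794; B=V−Δ·S=240.8427
Node (2,1) S=105.9136: V=(p*·86.1913+(1−p*)·28.2091)/1.28=62.6509; Δ=(86.1913−28.2091)/(141.9242−80.4943)=0.9439; B=V−Δ·S=-37.3185
Node (2,2) S=186.7424: V=(p*·33.0434+(1−p*)·86.1913)/1.28=30.1105; Δ=(33.0434−86.1913)/(250.2348−141.9242)=-0.4907; B=V−Δ·S=121.7448
Node (1,0) S=79.0400: V=(p*·62.6509+(1−p*)·31.8355)/1.28=46.4555; Δ=(62.6509−31.8355)/(105.9136−60.0704)=0.6722; B=V−Δ·S=-6.6744
Node (1,1) S=139.3600: V=(p*·30.1105+(1−p*)·62.6509)/1.28=26.1537; Δ=(30.1105−62.6509)/(186.7424−105.9136)=-0.4026; B=V−Δ·S=82.2578
Node (0,0) S=104.0000: V=(p*·26.1537+(1−p*)·46.4555)/1.28=22.0734; Δ=(26.1537−46.4555)/(139.3600−79.0400)=-0.3366; B=V−Δ·S=57.0765
Each (Δ,B) replicates both successor values, so the strategy is self-financing and V0 is arbitrage-free.

(0,0): Delta=-0.3366 Bond=57.0765
(1,0): Delta=0.6722 Bond=-6.6744
(1,1): Delta=-0.4026 Bond=82.2578
(2,0): Delta=-3.4794 Bond=240.8427
(2,1): Delta=0.9439 Bond=-37.3185
(2,2): Delta=-0.4907 Bond=121.7448
(3,0): Delta=-0.1148 Bond=154.6746
(3,1): Delta=-3.6996 Bond=326.0022
(3,2): Delta=1.2478 Bond=-90.8949
(3,3): Delta=-0.6045 Bond=184.3020
V0=22.0734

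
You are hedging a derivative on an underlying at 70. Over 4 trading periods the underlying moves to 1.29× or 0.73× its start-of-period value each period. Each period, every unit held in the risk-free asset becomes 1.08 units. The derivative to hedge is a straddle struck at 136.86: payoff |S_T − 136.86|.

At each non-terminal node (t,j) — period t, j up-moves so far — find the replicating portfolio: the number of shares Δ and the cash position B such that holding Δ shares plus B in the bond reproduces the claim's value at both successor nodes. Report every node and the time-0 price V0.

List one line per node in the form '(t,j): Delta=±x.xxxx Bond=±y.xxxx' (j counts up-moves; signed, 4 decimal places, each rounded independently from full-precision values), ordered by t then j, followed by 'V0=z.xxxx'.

(0,0): Delta=-0.4365 Bond=73.9351
(1,0): Delta=-1.0000 Bond=108.6439
(1,1): Delta=-0.2452 Bond=62.5735
(2,0): Delta=-1.0000 Bond=117.3354
(2,1): Delta=-1.0000 Bond=117.3354
(2,2): Delta=0.0111 Bond=37.7258
(3,0): Delta=-1.0000 Bond=126.7222
(3,1): Delta=-1.0000 Bond=126.7222
(3,2): Delta=-1.0000 Bond=126.7222
(3,3): Delta=0.3544 Bond=-10.8432
V0=43.3789

Risk-neutral probability p* = (R−d)/(u−d) = (1.08−0.73)/(1.29−0.73) = 0.6250.
Payoff layer (t=4): V(4,0)=116.9812, V(4,1)=101.7318, V(4,2)=74.7841, V(4,3)=27.1642, V(4,4)=56.9860
Node (3,0) S=27.2312: V=(p*·101.7318+(1−p*)·116.9812)/1.08=99.4910; Δ=(101.7318−116.9812)/(35.1282−19.8788)=-1.0000; B=V−Δ·S=126.7222
Node (3,1) S=48.1209: V=(p*·74.7841+(1−p*)·101.7318)/1.08=78.6014; Δ=(74.7841−101.7318)/(62.0759−35.1282)=-1.0000; B=V−Δ·S=126.7222
Node (3,2) S=85.0355: V=(p*·27.1642+(1−p*)·74.7841)/1.08=41.6867; Δ=(27.1642−74.7841)/(109.6958−62.0759)=-1.0000; B=V−Δ·S=126.7222
Node (3,3) S=150.2682: V=(p*·56.9860+(1−p*)·27.1642)/1.08=42.4100; Δ=(56.9860−27.1642)/(193.8460−109.6958)=0.3544; B=V−Δ·S=-10.8432
Node (2,0) S=37.3030: V=(p*·78.6014+(1−p*)·99.4910)/1.08=80.0324; Δ=(78.6014−99.4910)/(48.1209−27.2312)=-1.0000; B=V−Δ·S=117.3354
Node (2,1) S=65.9190: V=(p*·41.6867+(1−p*)·78.6014)/1.08=51.4164; Δ=(41.6867−78.6014)/(85.0355−48.1209)=-1.0000; B=V−Δ·S=117.3354
Node (2,2) S=116.4870: V=(p*·42.4100+(1−p*)·41.6867)/1.08=39.0174; Δ=(42.4100−41.6867)/(150.2682−85.0355)=0.0111; B=V−Δ·S=37.7258
Node (1,0) S=51.1000: V=(p*·51.4164+(1−p*)·80.0324)/1.08=57.5439; Δ=(51.4164−80.0324)/(65.9190−37.3030)=-1.0000; B=V−Δ·S=108.6439
Node (1,1) S=90.3000: V=(p*·39.0174+(1−p*)·51.4164)/1.08=40.4324; Δ=(39.0174−51.4164)/(116.4870−65.9190)=-0.2452; B=V−Δ·S=62.5735
Node (0,0) S=70.0000: V=(p*·40.4324+(1−p*)·57.5439)/1.08=43.3789; Δ=(40.4324−57.5439)/(90.3000−51.1000)=-0.4365; B=V−Δ·S=73.9351
Root portfolio cost Δ·70+B reproduces V0=43.3789.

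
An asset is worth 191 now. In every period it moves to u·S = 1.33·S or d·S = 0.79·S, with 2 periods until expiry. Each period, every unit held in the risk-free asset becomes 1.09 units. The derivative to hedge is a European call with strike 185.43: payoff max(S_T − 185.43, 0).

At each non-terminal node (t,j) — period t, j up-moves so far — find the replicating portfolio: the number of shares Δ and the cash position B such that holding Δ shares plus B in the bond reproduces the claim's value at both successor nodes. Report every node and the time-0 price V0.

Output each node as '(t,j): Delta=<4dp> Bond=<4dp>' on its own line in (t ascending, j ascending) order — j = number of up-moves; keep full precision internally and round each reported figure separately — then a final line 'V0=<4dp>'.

(0,0): Delta=0.7382 Bond=-95.0549
(1,0): Delta=0.1872 Bond=-20.4730
(1,1): Delta=1.0000 Bond=-170.1193
V0=45.9380

The replicating-portfolio and risk-neutral prices coincide; use p* = (1.09−0.79)/(1.33−0.79) = 0.5556 for the latter.
Terminal values V(2,·): V(2,0)=0.0000, V(2,1)=15.2537, V(2,2)=152.4299
  t=1,j=0: stock 150.8900 → up 200.6837 (V=15.2537), down 119.2031 (V=0.0000). Price 7.7746; hedge Δ=0.1872, bond B=-20.4730.
  t=1,j=1: stock 254.0300 → up 337.8599 (V=152.4299), down 200.6837 (V=15.2537). Price 83.9107; hedge Δ=1.0000, bond B=-170.1193.
  t=0,j=0: stock 191.0000 → up 254.0300 (V=83.9107), down 150.8900 (V=7.7746). Price 45.9380; hedge Δ=0.7382, bond B=-95.0549.
Check: Δ(0,0)·S0 + B(0,0) = 45.9380 = V0.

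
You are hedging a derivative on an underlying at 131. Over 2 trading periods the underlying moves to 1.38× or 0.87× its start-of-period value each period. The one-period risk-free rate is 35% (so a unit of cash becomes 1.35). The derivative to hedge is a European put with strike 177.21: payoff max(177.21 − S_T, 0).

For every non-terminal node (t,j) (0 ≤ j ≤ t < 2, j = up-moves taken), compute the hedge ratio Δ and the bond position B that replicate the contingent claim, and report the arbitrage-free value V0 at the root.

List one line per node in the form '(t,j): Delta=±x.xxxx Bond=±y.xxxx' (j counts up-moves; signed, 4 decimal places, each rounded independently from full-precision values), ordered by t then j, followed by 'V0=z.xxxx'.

(0,0): Delta=-0.2459 Bond=33.5713
(1,0): Delta=-1.0000 Bond=131.2667
(1,1): Delta=-0.2162 Bond=39.9496
V0=1.3591

Risk-neutral probability p* = (R−d)/(u−d) = (1.35−0.87)/(1.38−0.87) = 0.9412.
Payoff layer (t=2): V(2,0)=78.0561, V(2,1)=19.9314, V(2,2)=0.0000
  t=1,j=0: stock 113.9700 → up 157.2786 (V=19.9314), down 99.1539 (V=78.0561). Price 17.2967; hedge Δ=-1.0000, bond B=131.2667.
  t=1,j=1: stock 180.7800 → up 249.4764 (V=0.0000), down 157.2786 (V=19.9314). Price 0.8685; hedge Δ=-0.2162, bond B=39.9496.
  t=0,j=0: stock 131.0000 → up 180.7800 (V=0.8685), down 113.9700 (V=17.2967). Price 1.3591; hedge Δ=-0.2459, bond B=33.5713.
The time-0 hedge costs 1.3591, which is the no-arbitrage price.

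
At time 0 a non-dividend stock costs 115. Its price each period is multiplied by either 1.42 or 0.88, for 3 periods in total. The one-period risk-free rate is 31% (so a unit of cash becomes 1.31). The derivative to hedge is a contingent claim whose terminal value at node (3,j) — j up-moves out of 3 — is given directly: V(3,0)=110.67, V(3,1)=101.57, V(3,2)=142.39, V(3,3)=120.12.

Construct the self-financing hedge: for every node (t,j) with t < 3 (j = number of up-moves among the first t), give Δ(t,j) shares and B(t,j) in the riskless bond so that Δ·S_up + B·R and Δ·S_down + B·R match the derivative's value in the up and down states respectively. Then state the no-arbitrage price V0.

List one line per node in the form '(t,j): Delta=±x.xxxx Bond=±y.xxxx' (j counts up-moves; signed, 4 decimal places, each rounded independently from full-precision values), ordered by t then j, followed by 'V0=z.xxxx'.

Under the risk-neutral measure, an up-move has probability p* = (R−d)/(u−d) = 0.7963 and values discount at R = 1.31.
Payoff layer (t=3): V(3,0)=110.6700, V(3,1)=101.5700, V(3,2)=142.3900, V(3,3)=120.1200
  t=2,j=0: stock 89.0560 → up 126.4595 (V=101.5700), down 78.3693 (V=110.6700). Price 78.9494; hedge Δ=-0.1892, bond B=95.8012.
  t=2,j=1: stock 143.7040 → up 204.0597 (V=142.3900), down 126.4595 (V=101.5700). Price 102.3472; hedge Δ=0.5260, bond B=26.7546.
  t=2,j=2: stock 231.8860 → up 329.2781 (V=120.1200), down 204.0597 (V=142.3900). Price 95.1576; hedge Δ=-0.1778, bond B=136.3984.
  t=1,j=0: stock 101.2000 → up 143.7040 (V=102.3472), down 89.0560 (V=78.9494). Price 74.4893; hedge Δ=0.4282, bond B=31.1600.
  t=1,j=1: stock 163.3000 → up 231.8860 (V=95.1576), down 143.7040 (V=102.3472). Price 73.7574; hedge Δ=-0.0815, bond B=87.0714.
  t=0,j=0: stock 115.0000 → up 163.3000 (V=73.7574), down 101.2000 (V=74.4893). Price 56.4172; hedge Δ=-0.0118, bond B=57.7725.
The time-0 hedge costs 56.4172, which is the no-arbitrage price.

(0,0): Delta=-0.0118 Bond=57.7725
(1,0): Delta=0.4282 Bond=31.1600
(1,1): Delta=-0.0815 Bond=87.0714
(2,0): Delta=-0.1892 Bond=95.8012
(2,1): Delta=0.5260 Bond=26.7546
(2,2): Delta=-0.1778 Bond=136.3984
V0=56.4172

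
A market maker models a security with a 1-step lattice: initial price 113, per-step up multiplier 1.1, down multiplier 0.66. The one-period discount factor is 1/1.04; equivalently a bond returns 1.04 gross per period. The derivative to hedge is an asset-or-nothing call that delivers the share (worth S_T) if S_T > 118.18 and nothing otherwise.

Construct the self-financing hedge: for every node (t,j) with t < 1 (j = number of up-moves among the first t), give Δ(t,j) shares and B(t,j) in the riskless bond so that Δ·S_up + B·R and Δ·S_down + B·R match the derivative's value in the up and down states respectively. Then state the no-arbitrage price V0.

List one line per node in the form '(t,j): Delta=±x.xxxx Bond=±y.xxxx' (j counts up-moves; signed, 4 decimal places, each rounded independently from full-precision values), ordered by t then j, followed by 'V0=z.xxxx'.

(0,0): Delta=2.5000 Bond=-179.2788
V0=103.2212

The replicating-portfolio and risk-neutral prices coincide; use p* = (1.04−0.66)/(1.1−0.66) = 0.8636 for the latter.
Payoff layer (t=1): V(1,0)=0.0000, V(1,1)=124.3000
  t=0,j=0: stock 113.0000 → up 124.3000 (V=124.3000), down 74.5800 (V=0.0000). Price 103.2212; hedge Δ=2.5000, bond B=-179.2788.
Self-financing check: at every node Δ·S+B equals the discounted successor values.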